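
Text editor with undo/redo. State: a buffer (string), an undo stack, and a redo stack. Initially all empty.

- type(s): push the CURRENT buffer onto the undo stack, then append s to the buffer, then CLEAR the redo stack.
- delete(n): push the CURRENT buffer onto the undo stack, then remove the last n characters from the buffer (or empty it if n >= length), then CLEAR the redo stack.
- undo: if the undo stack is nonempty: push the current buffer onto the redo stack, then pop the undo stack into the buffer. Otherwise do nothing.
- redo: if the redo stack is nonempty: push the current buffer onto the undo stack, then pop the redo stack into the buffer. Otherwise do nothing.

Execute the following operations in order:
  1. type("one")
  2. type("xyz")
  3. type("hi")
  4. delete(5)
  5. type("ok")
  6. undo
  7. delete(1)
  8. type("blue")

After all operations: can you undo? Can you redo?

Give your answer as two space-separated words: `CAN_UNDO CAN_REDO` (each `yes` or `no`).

Answer: yes no

Derivation:
After op 1 (type): buf='one' undo_depth=1 redo_depth=0
After op 2 (type): buf='onexyz' undo_depth=2 redo_depth=0
After op 3 (type): buf='onexyzhi' undo_depth=3 redo_depth=0
After op 4 (delete): buf='one' undo_depth=4 redo_depth=0
After op 5 (type): buf='oneok' undo_depth=5 redo_depth=0
After op 6 (undo): buf='one' undo_depth=4 redo_depth=1
After op 7 (delete): buf='on' undo_depth=5 redo_depth=0
After op 8 (type): buf='onblue' undo_depth=6 redo_depth=0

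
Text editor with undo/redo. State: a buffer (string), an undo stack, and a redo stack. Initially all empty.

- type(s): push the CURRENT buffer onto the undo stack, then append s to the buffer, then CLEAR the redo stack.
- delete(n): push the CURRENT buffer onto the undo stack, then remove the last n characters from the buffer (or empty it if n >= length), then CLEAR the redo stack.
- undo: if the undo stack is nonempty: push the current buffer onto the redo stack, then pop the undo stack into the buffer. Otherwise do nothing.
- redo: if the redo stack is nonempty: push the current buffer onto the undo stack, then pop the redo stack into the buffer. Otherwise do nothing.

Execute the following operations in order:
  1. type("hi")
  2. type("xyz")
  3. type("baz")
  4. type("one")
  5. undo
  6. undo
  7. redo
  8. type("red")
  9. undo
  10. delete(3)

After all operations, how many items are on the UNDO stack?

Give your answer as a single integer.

After op 1 (type): buf='hi' undo_depth=1 redo_depth=0
After op 2 (type): buf='hixyz' undo_depth=2 redo_depth=0
After op 3 (type): buf='hixyzbaz' undo_depth=3 redo_depth=0
After op 4 (type): buf='hixyzbazone' undo_depth=4 redo_depth=0
After op 5 (undo): buf='hixyzbaz' undo_depth=3 redo_depth=1
After op 6 (undo): buf='hixyz' undo_depth=2 redo_depth=2
After op 7 (redo): buf='hixyzbaz' undo_depth=3 redo_depth=1
After op 8 (type): buf='hixyzbazred' undo_depth=4 redo_depth=0
After op 9 (undo): buf='hixyzbaz' undo_depth=3 redo_depth=1
After op 10 (delete): buf='hixyz' undo_depth=4 redo_depth=0

Answer: 4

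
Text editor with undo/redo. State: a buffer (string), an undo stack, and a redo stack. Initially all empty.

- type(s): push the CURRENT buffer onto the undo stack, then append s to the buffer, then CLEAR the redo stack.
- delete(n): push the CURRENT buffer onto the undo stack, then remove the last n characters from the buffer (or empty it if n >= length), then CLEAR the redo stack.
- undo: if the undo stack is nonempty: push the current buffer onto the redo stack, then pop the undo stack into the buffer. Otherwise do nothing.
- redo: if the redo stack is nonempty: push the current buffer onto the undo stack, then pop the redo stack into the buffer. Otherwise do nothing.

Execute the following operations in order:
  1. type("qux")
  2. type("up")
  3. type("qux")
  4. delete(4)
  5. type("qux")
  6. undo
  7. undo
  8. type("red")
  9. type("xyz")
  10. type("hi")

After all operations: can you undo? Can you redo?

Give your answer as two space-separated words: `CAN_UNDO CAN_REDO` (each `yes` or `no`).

After op 1 (type): buf='qux' undo_depth=1 redo_depth=0
After op 2 (type): buf='quxup' undo_depth=2 redo_depth=0
After op 3 (type): buf='quxupqux' undo_depth=3 redo_depth=0
After op 4 (delete): buf='quxu' undo_depth=4 redo_depth=0
After op 5 (type): buf='quxuqux' undo_depth=5 redo_depth=0
After op 6 (undo): buf='quxu' undo_depth=4 redo_depth=1
After op 7 (undo): buf='quxupqux' undo_depth=3 redo_depth=2
After op 8 (type): buf='quxupquxred' undo_depth=4 redo_depth=0
After op 9 (type): buf='quxupquxredxyz' undo_depth=5 redo_depth=0
After op 10 (type): buf='quxupquxredxyzhi' undo_depth=6 redo_depth=0

Answer: yes no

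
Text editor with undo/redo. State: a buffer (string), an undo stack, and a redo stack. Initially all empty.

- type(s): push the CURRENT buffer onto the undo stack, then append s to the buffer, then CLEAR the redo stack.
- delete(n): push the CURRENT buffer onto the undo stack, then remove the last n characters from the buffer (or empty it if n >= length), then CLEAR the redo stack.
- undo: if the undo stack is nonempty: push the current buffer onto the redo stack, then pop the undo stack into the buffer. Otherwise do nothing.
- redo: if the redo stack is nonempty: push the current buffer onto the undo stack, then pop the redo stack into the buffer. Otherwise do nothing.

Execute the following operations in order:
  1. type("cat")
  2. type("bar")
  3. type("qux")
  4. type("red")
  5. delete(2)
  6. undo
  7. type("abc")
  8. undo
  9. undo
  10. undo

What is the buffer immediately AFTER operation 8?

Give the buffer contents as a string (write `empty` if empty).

Answer: catbarquxred

Derivation:
After op 1 (type): buf='cat' undo_depth=1 redo_depth=0
After op 2 (type): buf='catbar' undo_depth=2 redo_depth=0
After op 3 (type): buf='catbarqux' undo_depth=3 redo_depth=0
After op 4 (type): buf='catbarquxred' undo_depth=4 redo_depth=0
After op 5 (delete): buf='catbarquxr' undo_depth=5 redo_depth=0
After op 6 (undo): buf='catbarquxred' undo_depth=4 redo_depth=1
After op 7 (type): buf='catbarquxredabc' undo_depth=5 redo_depth=0
After op 8 (undo): buf='catbarquxred' undo_depth=4 redo_depth=1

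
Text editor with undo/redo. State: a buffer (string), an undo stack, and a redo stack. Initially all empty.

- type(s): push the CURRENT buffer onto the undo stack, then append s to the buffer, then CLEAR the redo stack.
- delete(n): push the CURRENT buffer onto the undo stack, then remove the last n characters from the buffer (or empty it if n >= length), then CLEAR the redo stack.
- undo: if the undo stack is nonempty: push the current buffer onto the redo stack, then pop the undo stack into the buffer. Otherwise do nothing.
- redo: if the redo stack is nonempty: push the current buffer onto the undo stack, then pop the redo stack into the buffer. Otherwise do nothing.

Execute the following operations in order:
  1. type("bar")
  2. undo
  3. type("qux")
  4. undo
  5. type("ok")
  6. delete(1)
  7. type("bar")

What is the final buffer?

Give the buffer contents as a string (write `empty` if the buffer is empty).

Answer: obar

Derivation:
After op 1 (type): buf='bar' undo_depth=1 redo_depth=0
After op 2 (undo): buf='(empty)' undo_depth=0 redo_depth=1
After op 3 (type): buf='qux' undo_depth=1 redo_depth=0
After op 4 (undo): buf='(empty)' undo_depth=0 redo_depth=1
After op 5 (type): buf='ok' undo_depth=1 redo_depth=0
After op 6 (delete): buf='o' undo_depth=2 redo_depth=0
After op 7 (type): buf='obar' undo_depth=3 redo_depth=0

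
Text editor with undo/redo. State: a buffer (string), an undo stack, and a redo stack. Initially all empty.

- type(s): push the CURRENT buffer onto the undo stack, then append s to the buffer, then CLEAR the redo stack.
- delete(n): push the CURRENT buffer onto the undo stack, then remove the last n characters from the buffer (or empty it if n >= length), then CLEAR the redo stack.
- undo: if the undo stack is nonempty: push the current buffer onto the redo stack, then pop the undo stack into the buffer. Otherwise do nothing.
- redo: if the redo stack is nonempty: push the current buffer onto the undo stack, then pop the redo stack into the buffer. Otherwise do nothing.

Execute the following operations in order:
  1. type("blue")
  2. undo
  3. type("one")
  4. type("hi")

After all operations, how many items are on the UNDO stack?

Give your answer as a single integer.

After op 1 (type): buf='blue' undo_depth=1 redo_depth=0
After op 2 (undo): buf='(empty)' undo_depth=0 redo_depth=1
After op 3 (type): buf='one' undo_depth=1 redo_depth=0
After op 4 (type): buf='onehi' undo_depth=2 redo_depth=0

Answer: 2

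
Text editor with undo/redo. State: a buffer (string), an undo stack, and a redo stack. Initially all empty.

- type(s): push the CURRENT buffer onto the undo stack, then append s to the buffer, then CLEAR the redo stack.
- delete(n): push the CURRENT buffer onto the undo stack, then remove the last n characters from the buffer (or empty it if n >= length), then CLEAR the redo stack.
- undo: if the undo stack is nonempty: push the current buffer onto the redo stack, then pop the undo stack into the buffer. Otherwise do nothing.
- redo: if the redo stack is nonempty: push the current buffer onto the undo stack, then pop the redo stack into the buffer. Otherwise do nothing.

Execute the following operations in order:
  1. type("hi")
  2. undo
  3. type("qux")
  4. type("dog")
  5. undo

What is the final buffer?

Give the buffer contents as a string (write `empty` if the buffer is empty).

After op 1 (type): buf='hi' undo_depth=1 redo_depth=0
After op 2 (undo): buf='(empty)' undo_depth=0 redo_depth=1
After op 3 (type): buf='qux' undo_depth=1 redo_depth=0
After op 4 (type): buf='quxdog' undo_depth=2 redo_depth=0
After op 5 (undo): buf='qux' undo_depth=1 redo_depth=1

Answer: qux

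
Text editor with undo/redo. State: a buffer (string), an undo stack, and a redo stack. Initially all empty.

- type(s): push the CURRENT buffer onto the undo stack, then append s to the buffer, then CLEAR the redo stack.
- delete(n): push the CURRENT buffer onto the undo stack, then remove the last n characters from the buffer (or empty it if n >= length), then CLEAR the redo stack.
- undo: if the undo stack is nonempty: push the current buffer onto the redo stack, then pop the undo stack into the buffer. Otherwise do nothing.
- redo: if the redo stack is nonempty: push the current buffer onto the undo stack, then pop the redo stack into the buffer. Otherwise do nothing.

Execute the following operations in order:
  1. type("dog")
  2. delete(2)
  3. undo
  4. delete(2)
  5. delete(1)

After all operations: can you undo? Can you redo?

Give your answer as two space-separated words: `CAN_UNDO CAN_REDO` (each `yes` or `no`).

After op 1 (type): buf='dog' undo_depth=1 redo_depth=0
After op 2 (delete): buf='d' undo_depth=2 redo_depth=0
After op 3 (undo): buf='dog' undo_depth=1 redo_depth=1
After op 4 (delete): buf='d' undo_depth=2 redo_depth=0
After op 5 (delete): buf='(empty)' undo_depth=3 redo_depth=0

Answer: yes no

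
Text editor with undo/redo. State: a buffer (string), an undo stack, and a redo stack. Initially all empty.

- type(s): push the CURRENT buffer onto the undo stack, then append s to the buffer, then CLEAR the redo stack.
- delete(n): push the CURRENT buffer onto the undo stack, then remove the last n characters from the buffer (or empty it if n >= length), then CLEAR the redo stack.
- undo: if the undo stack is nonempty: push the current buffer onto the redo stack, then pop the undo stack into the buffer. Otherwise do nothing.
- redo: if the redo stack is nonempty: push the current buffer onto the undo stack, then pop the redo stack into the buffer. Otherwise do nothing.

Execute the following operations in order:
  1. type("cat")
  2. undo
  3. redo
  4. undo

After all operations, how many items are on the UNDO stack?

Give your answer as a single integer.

Answer: 0

Derivation:
After op 1 (type): buf='cat' undo_depth=1 redo_depth=0
After op 2 (undo): buf='(empty)' undo_depth=0 redo_depth=1
After op 3 (redo): buf='cat' undo_depth=1 redo_depth=0
After op 4 (undo): buf='(empty)' undo_depth=0 redo_depth=1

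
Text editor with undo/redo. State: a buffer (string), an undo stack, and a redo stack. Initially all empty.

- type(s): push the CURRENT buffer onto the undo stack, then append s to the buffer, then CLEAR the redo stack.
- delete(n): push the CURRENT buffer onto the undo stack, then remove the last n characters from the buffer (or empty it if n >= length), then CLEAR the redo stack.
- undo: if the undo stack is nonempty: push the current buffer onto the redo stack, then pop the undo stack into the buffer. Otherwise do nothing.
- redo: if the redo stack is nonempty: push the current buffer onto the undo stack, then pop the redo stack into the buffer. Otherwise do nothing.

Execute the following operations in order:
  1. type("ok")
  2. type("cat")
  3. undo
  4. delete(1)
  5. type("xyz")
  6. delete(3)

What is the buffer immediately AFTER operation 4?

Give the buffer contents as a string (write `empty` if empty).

Answer: o

Derivation:
After op 1 (type): buf='ok' undo_depth=1 redo_depth=0
After op 2 (type): buf='okcat' undo_depth=2 redo_depth=0
After op 3 (undo): buf='ok' undo_depth=1 redo_depth=1
After op 4 (delete): buf='o' undo_depth=2 redo_depth=0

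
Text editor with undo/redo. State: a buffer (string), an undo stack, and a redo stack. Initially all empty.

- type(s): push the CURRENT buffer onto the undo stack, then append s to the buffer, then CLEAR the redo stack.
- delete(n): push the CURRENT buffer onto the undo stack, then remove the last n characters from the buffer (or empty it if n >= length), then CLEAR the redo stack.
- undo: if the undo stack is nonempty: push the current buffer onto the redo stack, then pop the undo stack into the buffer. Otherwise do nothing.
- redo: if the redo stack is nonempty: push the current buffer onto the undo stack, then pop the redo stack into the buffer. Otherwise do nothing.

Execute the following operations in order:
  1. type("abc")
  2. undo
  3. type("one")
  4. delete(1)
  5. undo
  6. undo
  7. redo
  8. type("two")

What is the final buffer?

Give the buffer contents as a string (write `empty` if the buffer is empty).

Answer: onetwo

Derivation:
After op 1 (type): buf='abc' undo_depth=1 redo_depth=0
After op 2 (undo): buf='(empty)' undo_depth=0 redo_depth=1
After op 3 (type): buf='one' undo_depth=1 redo_depth=0
After op 4 (delete): buf='on' undo_depth=2 redo_depth=0
After op 5 (undo): buf='one' undo_depth=1 redo_depth=1
After op 6 (undo): buf='(empty)' undo_depth=0 redo_depth=2
After op 7 (redo): buf='one' undo_depth=1 redo_depth=1
After op 8 (type): buf='onetwo' undo_depth=2 redo_depth=0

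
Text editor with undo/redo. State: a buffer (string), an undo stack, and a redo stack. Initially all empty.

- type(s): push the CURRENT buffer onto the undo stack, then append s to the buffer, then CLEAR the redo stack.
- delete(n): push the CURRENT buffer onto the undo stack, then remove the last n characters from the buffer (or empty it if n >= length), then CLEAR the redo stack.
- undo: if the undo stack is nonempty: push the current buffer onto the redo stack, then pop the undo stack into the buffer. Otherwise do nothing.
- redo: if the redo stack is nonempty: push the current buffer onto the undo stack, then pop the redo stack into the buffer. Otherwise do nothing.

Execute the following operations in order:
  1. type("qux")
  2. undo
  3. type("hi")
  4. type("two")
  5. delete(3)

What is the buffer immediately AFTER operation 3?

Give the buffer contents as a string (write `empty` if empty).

Answer: hi

Derivation:
After op 1 (type): buf='qux' undo_depth=1 redo_depth=0
After op 2 (undo): buf='(empty)' undo_depth=0 redo_depth=1
After op 3 (type): buf='hi' undo_depth=1 redo_depth=0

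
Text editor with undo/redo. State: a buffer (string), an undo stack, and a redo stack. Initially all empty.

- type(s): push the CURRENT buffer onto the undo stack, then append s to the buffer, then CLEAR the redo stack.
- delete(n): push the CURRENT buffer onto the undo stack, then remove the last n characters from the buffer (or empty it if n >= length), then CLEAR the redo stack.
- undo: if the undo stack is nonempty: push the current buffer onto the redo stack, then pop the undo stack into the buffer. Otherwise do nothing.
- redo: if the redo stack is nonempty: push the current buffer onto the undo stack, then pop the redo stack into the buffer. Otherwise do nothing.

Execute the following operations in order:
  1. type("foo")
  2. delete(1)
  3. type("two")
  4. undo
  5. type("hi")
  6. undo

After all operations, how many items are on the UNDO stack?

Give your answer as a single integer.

After op 1 (type): buf='foo' undo_depth=1 redo_depth=0
After op 2 (delete): buf='fo' undo_depth=2 redo_depth=0
After op 3 (type): buf='fotwo' undo_depth=3 redo_depth=0
After op 4 (undo): buf='fo' undo_depth=2 redo_depth=1
After op 5 (type): buf='fohi' undo_depth=3 redo_depth=0
After op 6 (undo): buf='fo' undo_depth=2 redo_depth=1

Answer: 2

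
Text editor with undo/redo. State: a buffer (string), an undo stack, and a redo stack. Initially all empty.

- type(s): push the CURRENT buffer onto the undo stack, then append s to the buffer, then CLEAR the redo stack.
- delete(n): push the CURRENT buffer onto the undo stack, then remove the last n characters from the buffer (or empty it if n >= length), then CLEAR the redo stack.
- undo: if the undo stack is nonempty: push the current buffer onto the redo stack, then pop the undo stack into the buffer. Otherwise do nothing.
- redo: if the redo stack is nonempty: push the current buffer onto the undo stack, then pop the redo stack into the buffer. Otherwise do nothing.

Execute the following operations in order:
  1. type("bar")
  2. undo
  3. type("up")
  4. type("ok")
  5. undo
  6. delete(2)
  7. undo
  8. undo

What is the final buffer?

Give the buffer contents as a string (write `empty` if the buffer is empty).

After op 1 (type): buf='bar' undo_depth=1 redo_depth=0
After op 2 (undo): buf='(empty)' undo_depth=0 redo_depth=1
After op 3 (type): buf='up' undo_depth=1 redo_depth=0
After op 4 (type): buf='upok' undo_depth=2 redo_depth=0
After op 5 (undo): buf='up' undo_depth=1 redo_depth=1
After op 6 (delete): buf='(empty)' undo_depth=2 redo_depth=0
After op 7 (undo): buf='up' undo_depth=1 redo_depth=1
After op 8 (undo): buf='(empty)' undo_depth=0 redo_depth=2

Answer: empty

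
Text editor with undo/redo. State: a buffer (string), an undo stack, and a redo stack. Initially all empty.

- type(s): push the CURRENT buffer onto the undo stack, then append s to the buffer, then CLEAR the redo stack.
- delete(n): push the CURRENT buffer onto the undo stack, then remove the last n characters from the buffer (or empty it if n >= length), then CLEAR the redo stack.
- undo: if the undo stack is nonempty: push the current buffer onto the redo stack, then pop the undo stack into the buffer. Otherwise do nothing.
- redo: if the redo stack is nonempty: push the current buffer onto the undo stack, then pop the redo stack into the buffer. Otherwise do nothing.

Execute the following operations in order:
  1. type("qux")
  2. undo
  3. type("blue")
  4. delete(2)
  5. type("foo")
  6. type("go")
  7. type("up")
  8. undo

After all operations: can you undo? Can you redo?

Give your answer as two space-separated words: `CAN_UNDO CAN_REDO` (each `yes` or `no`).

After op 1 (type): buf='qux' undo_depth=1 redo_depth=0
After op 2 (undo): buf='(empty)' undo_depth=0 redo_depth=1
After op 3 (type): buf='blue' undo_depth=1 redo_depth=0
After op 4 (delete): buf='bl' undo_depth=2 redo_depth=0
After op 5 (type): buf='blfoo' undo_depth=3 redo_depth=0
After op 6 (type): buf='blfoogo' undo_depth=4 redo_depth=0
After op 7 (type): buf='blfoogoup' undo_depth=5 redo_depth=0
After op 8 (undo): buf='blfoogo' undo_depth=4 redo_depth=1

Answer: yes yes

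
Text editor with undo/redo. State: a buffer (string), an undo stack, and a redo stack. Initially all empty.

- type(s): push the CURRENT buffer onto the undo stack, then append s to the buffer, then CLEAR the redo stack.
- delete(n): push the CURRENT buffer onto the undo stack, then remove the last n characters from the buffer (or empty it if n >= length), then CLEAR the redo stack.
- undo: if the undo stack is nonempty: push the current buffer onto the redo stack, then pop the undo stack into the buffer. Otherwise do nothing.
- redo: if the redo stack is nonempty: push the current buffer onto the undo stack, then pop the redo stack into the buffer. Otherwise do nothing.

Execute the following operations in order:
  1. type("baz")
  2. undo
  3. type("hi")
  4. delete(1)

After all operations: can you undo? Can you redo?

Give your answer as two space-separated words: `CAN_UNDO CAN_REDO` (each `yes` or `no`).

Answer: yes no

Derivation:
After op 1 (type): buf='baz' undo_depth=1 redo_depth=0
After op 2 (undo): buf='(empty)' undo_depth=0 redo_depth=1
After op 3 (type): buf='hi' undo_depth=1 redo_depth=0
After op 4 (delete): buf='h' undo_depth=2 redo_depth=0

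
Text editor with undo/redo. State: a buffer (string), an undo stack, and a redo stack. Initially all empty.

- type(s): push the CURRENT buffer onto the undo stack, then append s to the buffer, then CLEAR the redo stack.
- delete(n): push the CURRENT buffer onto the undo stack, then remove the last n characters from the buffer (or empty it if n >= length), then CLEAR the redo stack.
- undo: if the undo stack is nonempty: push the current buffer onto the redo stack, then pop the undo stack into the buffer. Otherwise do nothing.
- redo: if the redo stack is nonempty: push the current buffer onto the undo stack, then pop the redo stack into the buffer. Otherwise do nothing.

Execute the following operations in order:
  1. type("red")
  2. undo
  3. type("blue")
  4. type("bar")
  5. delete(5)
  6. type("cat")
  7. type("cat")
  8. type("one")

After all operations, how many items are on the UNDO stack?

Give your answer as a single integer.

Answer: 6

Derivation:
After op 1 (type): buf='red' undo_depth=1 redo_depth=0
After op 2 (undo): buf='(empty)' undo_depth=0 redo_depth=1
After op 3 (type): buf='blue' undo_depth=1 redo_depth=0
After op 4 (type): buf='bluebar' undo_depth=2 redo_depth=0
After op 5 (delete): buf='bl' undo_depth=3 redo_depth=0
After op 6 (type): buf='blcat' undo_depth=4 redo_depth=0
After op 7 (type): buf='blcatcat' undo_depth=5 redo_depth=0
After op 8 (type): buf='blcatcatone' undo_depth=6 redo_depth=0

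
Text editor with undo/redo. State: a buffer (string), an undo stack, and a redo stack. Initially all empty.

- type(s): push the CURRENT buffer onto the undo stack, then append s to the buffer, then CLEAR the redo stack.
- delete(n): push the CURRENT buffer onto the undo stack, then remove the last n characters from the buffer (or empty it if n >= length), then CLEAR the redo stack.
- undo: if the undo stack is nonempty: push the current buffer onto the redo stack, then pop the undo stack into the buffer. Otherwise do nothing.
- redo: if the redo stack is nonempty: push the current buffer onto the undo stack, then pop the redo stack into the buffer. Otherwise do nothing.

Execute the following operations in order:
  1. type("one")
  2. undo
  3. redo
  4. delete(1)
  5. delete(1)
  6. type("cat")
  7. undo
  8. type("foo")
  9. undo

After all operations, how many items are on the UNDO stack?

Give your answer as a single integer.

After op 1 (type): buf='one' undo_depth=1 redo_depth=0
After op 2 (undo): buf='(empty)' undo_depth=0 redo_depth=1
After op 3 (redo): buf='one' undo_depth=1 redo_depth=0
After op 4 (delete): buf='on' undo_depth=2 redo_depth=0
After op 5 (delete): buf='o' undo_depth=3 redo_depth=0
After op 6 (type): buf='ocat' undo_depth=4 redo_depth=0
After op 7 (undo): buf='o' undo_depth=3 redo_depth=1
After op 8 (type): buf='ofoo' undo_depth=4 redo_depth=0
After op 9 (undo): buf='o' undo_depth=3 redo_depth=1

Answer: 3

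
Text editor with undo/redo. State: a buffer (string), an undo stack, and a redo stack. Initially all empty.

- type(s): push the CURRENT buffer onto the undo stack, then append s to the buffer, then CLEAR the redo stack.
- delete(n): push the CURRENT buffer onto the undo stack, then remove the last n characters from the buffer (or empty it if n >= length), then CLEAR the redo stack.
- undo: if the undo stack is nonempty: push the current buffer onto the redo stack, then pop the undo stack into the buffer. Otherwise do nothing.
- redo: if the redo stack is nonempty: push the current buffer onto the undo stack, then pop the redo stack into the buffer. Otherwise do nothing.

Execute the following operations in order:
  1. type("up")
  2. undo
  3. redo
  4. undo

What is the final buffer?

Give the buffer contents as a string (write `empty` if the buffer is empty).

Answer: empty

Derivation:
After op 1 (type): buf='up' undo_depth=1 redo_depth=0
After op 2 (undo): buf='(empty)' undo_depth=0 redo_depth=1
After op 3 (redo): buf='up' undo_depth=1 redo_depth=0
After op 4 (undo): buf='(empty)' undo_depth=0 redo_depth=1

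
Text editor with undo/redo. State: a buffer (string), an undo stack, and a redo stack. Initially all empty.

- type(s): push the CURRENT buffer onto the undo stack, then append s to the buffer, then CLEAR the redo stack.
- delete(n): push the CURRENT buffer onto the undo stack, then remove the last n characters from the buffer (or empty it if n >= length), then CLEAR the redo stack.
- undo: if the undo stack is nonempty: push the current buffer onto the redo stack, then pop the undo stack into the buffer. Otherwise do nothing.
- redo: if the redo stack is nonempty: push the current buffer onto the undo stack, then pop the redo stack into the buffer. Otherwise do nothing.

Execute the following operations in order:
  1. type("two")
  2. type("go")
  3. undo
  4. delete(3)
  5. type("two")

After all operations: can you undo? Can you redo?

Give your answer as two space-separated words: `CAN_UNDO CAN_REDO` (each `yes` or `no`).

After op 1 (type): buf='two' undo_depth=1 redo_depth=0
After op 2 (type): buf='twogo' undo_depth=2 redo_depth=0
After op 3 (undo): buf='two' undo_depth=1 redo_depth=1
After op 4 (delete): buf='(empty)' undo_depth=2 redo_depth=0
After op 5 (type): buf='two' undo_depth=3 redo_depth=0

Answer: yes no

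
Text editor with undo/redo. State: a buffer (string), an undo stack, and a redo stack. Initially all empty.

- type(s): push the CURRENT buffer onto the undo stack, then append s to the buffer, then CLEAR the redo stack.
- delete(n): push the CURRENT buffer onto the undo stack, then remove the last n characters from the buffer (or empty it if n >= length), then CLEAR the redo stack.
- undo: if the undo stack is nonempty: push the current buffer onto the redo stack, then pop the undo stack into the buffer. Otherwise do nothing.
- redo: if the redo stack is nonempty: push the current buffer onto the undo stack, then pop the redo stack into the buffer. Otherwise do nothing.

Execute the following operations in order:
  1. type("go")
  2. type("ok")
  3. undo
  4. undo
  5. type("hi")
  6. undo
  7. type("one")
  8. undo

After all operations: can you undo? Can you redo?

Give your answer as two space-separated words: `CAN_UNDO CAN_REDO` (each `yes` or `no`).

After op 1 (type): buf='go' undo_depth=1 redo_depth=0
After op 2 (type): buf='gook' undo_depth=2 redo_depth=0
After op 3 (undo): buf='go' undo_depth=1 redo_depth=1
After op 4 (undo): buf='(empty)' undo_depth=0 redo_depth=2
After op 5 (type): buf='hi' undo_depth=1 redo_depth=0
After op 6 (undo): buf='(empty)' undo_depth=0 redo_depth=1
After op 7 (type): buf='one' undo_depth=1 redo_depth=0
After op 8 (undo): buf='(empty)' undo_depth=0 redo_depth=1

Answer: no yes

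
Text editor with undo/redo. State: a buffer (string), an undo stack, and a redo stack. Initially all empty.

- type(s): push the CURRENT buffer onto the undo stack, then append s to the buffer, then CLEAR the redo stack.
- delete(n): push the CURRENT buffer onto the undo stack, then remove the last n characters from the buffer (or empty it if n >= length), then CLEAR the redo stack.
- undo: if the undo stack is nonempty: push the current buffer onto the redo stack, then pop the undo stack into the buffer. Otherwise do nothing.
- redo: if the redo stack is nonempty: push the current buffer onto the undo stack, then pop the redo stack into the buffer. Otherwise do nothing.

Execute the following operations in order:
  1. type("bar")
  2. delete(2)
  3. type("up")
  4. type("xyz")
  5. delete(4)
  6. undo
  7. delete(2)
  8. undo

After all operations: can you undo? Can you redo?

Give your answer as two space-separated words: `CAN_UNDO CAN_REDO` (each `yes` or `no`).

Answer: yes yes

Derivation:
After op 1 (type): buf='bar' undo_depth=1 redo_depth=0
After op 2 (delete): buf='b' undo_depth=2 redo_depth=0
After op 3 (type): buf='bup' undo_depth=3 redo_depth=0
After op 4 (type): buf='bupxyz' undo_depth=4 redo_depth=0
After op 5 (delete): buf='bu' undo_depth=5 redo_depth=0
After op 6 (undo): buf='bupxyz' undo_depth=4 redo_depth=1
After op 7 (delete): buf='bupx' undo_depth=5 redo_depth=0
After op 8 (undo): buf='bupxyz' undo_depth=4 redo_depth=1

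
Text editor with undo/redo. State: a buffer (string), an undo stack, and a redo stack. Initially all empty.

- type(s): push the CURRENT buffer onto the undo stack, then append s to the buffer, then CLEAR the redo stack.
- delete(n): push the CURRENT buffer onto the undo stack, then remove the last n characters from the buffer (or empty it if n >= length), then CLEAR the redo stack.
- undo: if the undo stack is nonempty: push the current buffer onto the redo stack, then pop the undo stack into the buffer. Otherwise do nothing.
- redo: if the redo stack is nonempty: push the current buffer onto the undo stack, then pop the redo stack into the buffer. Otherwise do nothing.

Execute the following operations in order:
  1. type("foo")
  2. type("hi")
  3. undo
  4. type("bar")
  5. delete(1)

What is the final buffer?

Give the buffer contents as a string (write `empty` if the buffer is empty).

After op 1 (type): buf='foo' undo_depth=1 redo_depth=0
After op 2 (type): buf='foohi' undo_depth=2 redo_depth=0
After op 3 (undo): buf='foo' undo_depth=1 redo_depth=1
After op 4 (type): buf='foobar' undo_depth=2 redo_depth=0
After op 5 (delete): buf='fooba' undo_depth=3 redo_depth=0

Answer: fooba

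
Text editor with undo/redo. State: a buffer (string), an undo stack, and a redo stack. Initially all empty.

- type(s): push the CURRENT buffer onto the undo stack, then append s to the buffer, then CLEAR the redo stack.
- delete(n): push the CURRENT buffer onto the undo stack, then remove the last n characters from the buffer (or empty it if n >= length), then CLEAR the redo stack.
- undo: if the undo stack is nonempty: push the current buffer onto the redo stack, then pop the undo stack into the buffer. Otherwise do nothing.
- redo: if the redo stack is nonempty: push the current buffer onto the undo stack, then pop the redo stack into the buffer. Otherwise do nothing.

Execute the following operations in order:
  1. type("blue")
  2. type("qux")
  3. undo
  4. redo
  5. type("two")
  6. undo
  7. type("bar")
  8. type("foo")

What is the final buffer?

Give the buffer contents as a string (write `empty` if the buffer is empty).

After op 1 (type): buf='blue' undo_depth=1 redo_depth=0
After op 2 (type): buf='bluequx' undo_depth=2 redo_depth=0
After op 3 (undo): buf='blue' undo_depth=1 redo_depth=1
After op 4 (redo): buf='bluequx' undo_depth=2 redo_depth=0
After op 5 (type): buf='bluequxtwo' undo_depth=3 redo_depth=0
After op 6 (undo): buf='bluequx' undo_depth=2 redo_depth=1
After op 7 (type): buf='bluequxbar' undo_depth=3 redo_depth=0
After op 8 (type): buf='bluequxbarfoo' undo_depth=4 redo_depth=0

Answer: bluequxbarfoo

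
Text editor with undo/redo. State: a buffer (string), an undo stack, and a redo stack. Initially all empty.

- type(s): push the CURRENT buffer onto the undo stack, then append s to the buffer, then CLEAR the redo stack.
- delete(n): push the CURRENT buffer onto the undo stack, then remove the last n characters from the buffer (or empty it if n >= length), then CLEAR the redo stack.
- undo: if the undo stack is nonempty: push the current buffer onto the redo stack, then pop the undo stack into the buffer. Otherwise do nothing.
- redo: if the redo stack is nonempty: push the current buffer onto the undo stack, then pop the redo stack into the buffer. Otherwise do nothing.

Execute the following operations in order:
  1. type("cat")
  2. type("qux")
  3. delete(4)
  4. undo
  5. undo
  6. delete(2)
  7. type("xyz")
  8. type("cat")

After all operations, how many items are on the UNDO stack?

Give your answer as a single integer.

Answer: 4

Derivation:
After op 1 (type): buf='cat' undo_depth=1 redo_depth=0
After op 2 (type): buf='catqux' undo_depth=2 redo_depth=0
After op 3 (delete): buf='ca' undo_depth=3 redo_depth=0
After op 4 (undo): buf='catqux' undo_depth=2 redo_depth=1
After op 5 (undo): buf='cat' undo_depth=1 redo_depth=2
After op 6 (delete): buf='c' undo_depth=2 redo_depth=0
After op 7 (type): buf='cxyz' undo_depth=3 redo_depth=0
After op 8 (type): buf='cxyzcat' undo_depth=4 redo_depth=0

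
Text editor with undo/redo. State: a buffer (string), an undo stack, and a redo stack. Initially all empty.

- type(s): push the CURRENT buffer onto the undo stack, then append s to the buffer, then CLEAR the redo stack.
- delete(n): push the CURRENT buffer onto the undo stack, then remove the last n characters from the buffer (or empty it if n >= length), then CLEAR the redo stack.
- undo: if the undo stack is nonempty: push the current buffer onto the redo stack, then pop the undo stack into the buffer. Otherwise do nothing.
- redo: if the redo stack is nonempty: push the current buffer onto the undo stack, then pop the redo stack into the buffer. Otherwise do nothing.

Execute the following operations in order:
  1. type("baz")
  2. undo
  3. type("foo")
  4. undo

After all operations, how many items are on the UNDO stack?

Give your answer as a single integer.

After op 1 (type): buf='baz' undo_depth=1 redo_depth=0
After op 2 (undo): buf='(empty)' undo_depth=0 redo_depth=1
After op 3 (type): buf='foo' undo_depth=1 redo_depth=0
After op 4 (undo): buf='(empty)' undo_depth=0 redo_depth=1

Answer: 0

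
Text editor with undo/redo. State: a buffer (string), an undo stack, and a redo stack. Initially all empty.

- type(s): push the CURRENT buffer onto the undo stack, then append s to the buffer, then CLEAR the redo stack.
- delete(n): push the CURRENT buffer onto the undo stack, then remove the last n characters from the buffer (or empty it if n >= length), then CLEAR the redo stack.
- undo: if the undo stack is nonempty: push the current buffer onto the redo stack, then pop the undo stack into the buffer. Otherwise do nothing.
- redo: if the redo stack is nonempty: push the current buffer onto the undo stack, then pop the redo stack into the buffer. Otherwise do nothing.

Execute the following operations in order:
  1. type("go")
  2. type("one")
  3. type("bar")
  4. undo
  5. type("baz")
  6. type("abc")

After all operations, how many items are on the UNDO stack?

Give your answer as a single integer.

Answer: 4

Derivation:
After op 1 (type): buf='go' undo_depth=1 redo_depth=0
After op 2 (type): buf='goone' undo_depth=2 redo_depth=0
After op 3 (type): buf='goonebar' undo_depth=3 redo_depth=0
After op 4 (undo): buf='goone' undo_depth=2 redo_depth=1
After op 5 (type): buf='goonebaz' undo_depth=3 redo_depth=0
After op 6 (type): buf='goonebazabc' undo_depth=4 redo_depth=0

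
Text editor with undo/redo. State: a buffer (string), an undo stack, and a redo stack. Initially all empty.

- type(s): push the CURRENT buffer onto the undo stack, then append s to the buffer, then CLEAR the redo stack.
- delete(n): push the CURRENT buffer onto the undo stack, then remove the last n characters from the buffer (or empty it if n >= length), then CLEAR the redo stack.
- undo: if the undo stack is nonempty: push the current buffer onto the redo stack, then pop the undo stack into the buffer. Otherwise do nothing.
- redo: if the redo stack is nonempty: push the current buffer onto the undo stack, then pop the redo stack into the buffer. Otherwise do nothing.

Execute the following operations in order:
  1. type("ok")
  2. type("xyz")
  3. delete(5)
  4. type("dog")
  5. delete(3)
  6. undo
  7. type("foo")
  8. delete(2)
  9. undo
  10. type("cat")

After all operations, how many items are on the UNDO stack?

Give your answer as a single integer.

Answer: 6

Derivation:
After op 1 (type): buf='ok' undo_depth=1 redo_depth=0
After op 2 (type): buf='okxyz' undo_depth=2 redo_depth=0
After op 3 (delete): buf='(empty)' undo_depth=3 redo_depth=0
After op 4 (type): buf='dog' undo_depth=4 redo_depth=0
After op 5 (delete): buf='(empty)' undo_depth=5 redo_depth=0
After op 6 (undo): buf='dog' undo_depth=4 redo_depth=1
After op 7 (type): buf='dogfoo' undo_depth=5 redo_depth=0
After op 8 (delete): buf='dogf' undo_depth=6 redo_depth=0
After op 9 (undo): buf='dogfoo' undo_depth=5 redo_depth=1
After op 10 (type): buf='dogfoocat' undo_depth=6 redo_depth=0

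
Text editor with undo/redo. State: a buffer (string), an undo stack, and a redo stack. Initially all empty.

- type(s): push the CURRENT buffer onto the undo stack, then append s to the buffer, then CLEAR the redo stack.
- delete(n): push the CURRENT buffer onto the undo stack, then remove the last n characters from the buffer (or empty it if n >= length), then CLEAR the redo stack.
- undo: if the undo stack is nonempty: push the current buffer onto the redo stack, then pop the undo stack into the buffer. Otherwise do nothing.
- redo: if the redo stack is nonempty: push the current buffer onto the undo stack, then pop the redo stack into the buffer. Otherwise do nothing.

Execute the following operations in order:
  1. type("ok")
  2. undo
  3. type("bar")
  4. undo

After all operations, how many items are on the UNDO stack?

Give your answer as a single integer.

After op 1 (type): buf='ok' undo_depth=1 redo_depth=0
After op 2 (undo): buf='(empty)' undo_depth=0 redo_depth=1
After op 3 (type): buf='bar' undo_depth=1 redo_depth=0
After op 4 (undo): buf='(empty)' undo_depth=0 redo_depth=1

Answer: 0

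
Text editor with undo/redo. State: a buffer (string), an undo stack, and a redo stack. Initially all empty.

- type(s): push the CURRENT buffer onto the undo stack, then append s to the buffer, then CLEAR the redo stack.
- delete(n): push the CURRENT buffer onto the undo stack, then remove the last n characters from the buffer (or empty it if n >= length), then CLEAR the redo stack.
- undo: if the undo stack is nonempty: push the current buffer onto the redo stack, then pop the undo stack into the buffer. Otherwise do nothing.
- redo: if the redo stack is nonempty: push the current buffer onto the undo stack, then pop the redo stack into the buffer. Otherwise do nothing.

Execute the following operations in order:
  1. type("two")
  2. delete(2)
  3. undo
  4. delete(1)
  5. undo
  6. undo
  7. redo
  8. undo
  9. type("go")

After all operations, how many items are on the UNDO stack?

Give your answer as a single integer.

After op 1 (type): buf='two' undo_depth=1 redo_depth=0
After op 2 (delete): buf='t' undo_depth=2 redo_depth=0
After op 3 (undo): buf='two' undo_depth=1 redo_depth=1
After op 4 (delete): buf='tw' undo_depth=2 redo_depth=0
After op 5 (undo): buf='two' undo_depth=1 redo_depth=1
After op 6 (undo): buf='(empty)' undo_depth=0 redo_depth=2
After op 7 (redo): buf='two' undo_depth=1 redo_depth=1
After op 8 (undo): buf='(empty)' undo_depth=0 redo_depth=2
After op 9 (type): buf='go' undo_depth=1 redo_depth=0

Answer: 1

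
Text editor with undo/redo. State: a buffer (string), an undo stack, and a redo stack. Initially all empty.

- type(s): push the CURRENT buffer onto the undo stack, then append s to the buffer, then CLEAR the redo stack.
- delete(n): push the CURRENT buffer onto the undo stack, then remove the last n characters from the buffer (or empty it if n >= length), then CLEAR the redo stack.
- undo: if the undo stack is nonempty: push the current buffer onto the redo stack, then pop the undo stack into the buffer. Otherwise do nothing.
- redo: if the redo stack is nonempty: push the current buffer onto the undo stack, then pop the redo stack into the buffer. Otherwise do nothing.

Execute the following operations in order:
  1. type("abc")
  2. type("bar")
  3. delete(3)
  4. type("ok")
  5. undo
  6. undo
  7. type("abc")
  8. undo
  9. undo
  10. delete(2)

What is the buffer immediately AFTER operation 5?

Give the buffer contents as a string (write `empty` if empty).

After op 1 (type): buf='abc' undo_depth=1 redo_depth=0
After op 2 (type): buf='abcbar' undo_depth=2 redo_depth=0
After op 3 (delete): buf='abc' undo_depth=3 redo_depth=0
After op 4 (type): buf='abcok' undo_depth=4 redo_depth=0
After op 5 (undo): buf='abc' undo_depth=3 redo_depth=1

Answer: abc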